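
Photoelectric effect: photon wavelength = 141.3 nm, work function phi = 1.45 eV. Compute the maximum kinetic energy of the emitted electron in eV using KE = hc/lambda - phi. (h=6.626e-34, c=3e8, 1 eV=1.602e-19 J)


E_photon = hc / lambda
= (6.626e-34)(3e8) / (141.3e-9)
= 1.4068e-18 J
= 8.7815 eV
KE = E_photon - phi
= 8.7815 - 1.45
= 7.3315 eV

7.3315


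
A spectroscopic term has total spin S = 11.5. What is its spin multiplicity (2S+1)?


Spin multiplicity = 2S + 1
= 2 * 11.5 + 1
= 23.0 + 1
= 24

24


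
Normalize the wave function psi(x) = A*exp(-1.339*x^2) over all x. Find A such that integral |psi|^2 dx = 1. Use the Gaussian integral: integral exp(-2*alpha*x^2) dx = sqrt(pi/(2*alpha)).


integral |psi|^2 dx = A^2 * sqrt(pi/(2*alpha)) = 1
A^2 = sqrt(2*alpha/pi)
= sqrt(2 * 1.339 / pi)
= 0.923273
A = sqrt(0.923273)
= 0.9609

0.9609


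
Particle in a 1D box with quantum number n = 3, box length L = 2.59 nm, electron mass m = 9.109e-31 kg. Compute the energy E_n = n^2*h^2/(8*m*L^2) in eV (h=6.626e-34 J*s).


E = n^2 * h^2 / (8 * m * L^2)
= 3^2 * (6.626e-34)^2 / (8 * 9.109e-31 * (2.59e-9)^2)
= 9 * 4.3904e-67 / (8 * 9.109e-31 * 6.7081e-18)
= 8.0832e-20 J
= 0.5046 eV

0.5046


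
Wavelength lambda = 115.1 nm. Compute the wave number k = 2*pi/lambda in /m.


k = 2 * pi / lambda
= 6.2832 / (115.1e-9)
= 6.2832 / 1.1510e-07
= 5.4589e+07 /m

5.4589e+07


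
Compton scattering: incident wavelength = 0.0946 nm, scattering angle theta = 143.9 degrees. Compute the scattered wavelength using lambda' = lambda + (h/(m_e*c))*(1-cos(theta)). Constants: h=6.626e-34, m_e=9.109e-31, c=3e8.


Compton wavelength: h/(m_e*c) = 2.4247e-12 m
d_lambda = 2.4247e-12 * (1 - cos(143.9 deg))
= 2.4247e-12 * 1.80799
= 4.3838e-12 m = 0.004384 nm
lambda' = 0.0946 + 0.004384
= 0.098984 nm

0.098984


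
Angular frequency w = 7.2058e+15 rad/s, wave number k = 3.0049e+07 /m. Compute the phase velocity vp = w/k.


vp = w / k
= 7.2058e+15 / 3.0049e+07
= 2.3980e+08 m/s

2.3980e+08


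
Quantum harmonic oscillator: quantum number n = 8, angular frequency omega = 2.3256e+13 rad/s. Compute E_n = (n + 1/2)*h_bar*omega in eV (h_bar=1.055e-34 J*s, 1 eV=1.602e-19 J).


E = (n + 1/2) * h_bar * omega
= (8 + 0.5) * 1.055e-34 * 2.3256e+13
= 8.5 * 2.4535e-21
= 2.0855e-20 J
= 0.1302 eV

0.1302


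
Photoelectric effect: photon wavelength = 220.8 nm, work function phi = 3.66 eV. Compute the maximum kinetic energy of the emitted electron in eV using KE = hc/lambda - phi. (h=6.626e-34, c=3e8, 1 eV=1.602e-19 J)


E_photon = hc / lambda
= (6.626e-34)(3e8) / (220.8e-9)
= 9.0027e-19 J
= 5.6197 eV
KE = E_photon - phi
= 5.6197 - 3.66
= 1.9597 eV

1.9597


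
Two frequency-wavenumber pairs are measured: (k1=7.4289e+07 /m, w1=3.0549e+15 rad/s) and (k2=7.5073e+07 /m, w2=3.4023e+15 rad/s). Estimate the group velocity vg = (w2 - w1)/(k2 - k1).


vg = (w2 - w1) / (k2 - k1)
= (3.4023e+15 - 3.0549e+15) / (7.5073e+07 - 7.4289e+07)
= 3.4740e+14 / 7.8400e+05
= 4.4311e+08 m/s

4.4311e+08


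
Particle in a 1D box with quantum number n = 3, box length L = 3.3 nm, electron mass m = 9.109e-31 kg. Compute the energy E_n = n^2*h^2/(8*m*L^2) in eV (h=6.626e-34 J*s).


E = n^2 * h^2 / (8 * m * L^2)
= 3^2 * (6.626e-34)^2 / (8 * 9.109e-31 * (3.3e-9)^2)
= 9 * 4.3904e-67 / (8 * 9.109e-31 * 1.0890e-17)
= 4.9792e-20 J
= 0.3108 eV

0.3108


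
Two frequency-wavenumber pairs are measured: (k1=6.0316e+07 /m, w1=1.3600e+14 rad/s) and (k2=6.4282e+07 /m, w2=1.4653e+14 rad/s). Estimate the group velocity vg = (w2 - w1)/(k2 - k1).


vg = (w2 - w1) / (k2 - k1)
= (1.4653e+14 - 1.3600e+14) / (6.4282e+07 - 6.0316e+07)
= 1.0530e+13 / 3.9660e+06
= 2.6551e+06 m/s

2.6551e+06


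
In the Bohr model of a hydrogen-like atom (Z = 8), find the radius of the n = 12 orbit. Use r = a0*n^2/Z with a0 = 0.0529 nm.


r = a0 * n^2 / Z
= 0.0529 * 12^2 / 8
= 0.0529 * 144 / 8
= 0.9522 nm

0.9522


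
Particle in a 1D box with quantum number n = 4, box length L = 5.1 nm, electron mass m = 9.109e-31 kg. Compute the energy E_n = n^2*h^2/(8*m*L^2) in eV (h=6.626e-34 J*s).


E = n^2 * h^2 / (8 * m * L^2)
= 4^2 * (6.626e-34)^2 / (8 * 9.109e-31 * (5.1e-9)^2)
= 16 * 4.3904e-67 / (8 * 9.109e-31 * 2.6010e-17)
= 3.7061e-20 J
= 0.2313 eV

0.2313


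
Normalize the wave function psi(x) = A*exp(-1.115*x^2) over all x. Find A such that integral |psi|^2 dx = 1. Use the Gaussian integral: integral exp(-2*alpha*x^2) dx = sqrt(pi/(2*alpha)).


integral |psi|^2 dx = A^2 * sqrt(pi/(2*alpha)) = 1
A^2 = sqrt(2*alpha/pi)
= sqrt(2 * 1.115 / pi)
= 0.842515
A = sqrt(0.842515)
= 0.9179

0.9179


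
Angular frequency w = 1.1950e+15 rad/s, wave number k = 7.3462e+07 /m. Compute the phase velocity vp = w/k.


vp = w / k
= 1.1950e+15 / 7.3462e+07
= 1.6267e+07 m/s

1.6267e+07


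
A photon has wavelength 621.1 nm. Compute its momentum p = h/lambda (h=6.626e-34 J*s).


p = h / lambda
= 6.626e-34 / (621.1e-9)
= 6.626e-34 / 6.2110e-07
= 1.0668e-27 kg*m/s

1.0668e-27


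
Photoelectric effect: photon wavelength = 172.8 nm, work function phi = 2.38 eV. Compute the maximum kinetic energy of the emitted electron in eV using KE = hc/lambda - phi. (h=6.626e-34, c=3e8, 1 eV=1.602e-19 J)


E_photon = hc / lambda
= (6.626e-34)(3e8) / (172.8e-9)
= 1.1503e-18 J
= 7.1807 eV
KE = E_photon - phi
= 7.1807 - 2.38
= 4.8007 eV

4.8007


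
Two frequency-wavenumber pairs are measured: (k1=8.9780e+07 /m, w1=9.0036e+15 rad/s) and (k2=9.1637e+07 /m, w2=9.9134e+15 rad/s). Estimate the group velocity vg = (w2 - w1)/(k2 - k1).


vg = (w2 - w1) / (k2 - k1)
= (9.9134e+15 - 9.0036e+15) / (9.1637e+07 - 8.9780e+07)
= 9.0980e+14 / 1.8570e+06
= 4.8993e+08 m/s

4.8993e+08


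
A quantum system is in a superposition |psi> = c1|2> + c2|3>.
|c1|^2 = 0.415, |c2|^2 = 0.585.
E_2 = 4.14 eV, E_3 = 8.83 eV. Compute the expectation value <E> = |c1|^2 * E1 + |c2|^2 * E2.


<E> = |c1|^2 * E1 + |c2|^2 * E2
= 0.415 * 4.14 + 0.585 * 8.83
= 1.7181 + 5.1655
= 6.8836 eV

6.8836


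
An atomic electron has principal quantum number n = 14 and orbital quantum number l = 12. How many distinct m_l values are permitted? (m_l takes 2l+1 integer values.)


m_l ranges from -l to +l in integer steps
So m_l goes from -12 to +12
Count = 2l + 1 = 2*12 + 1
= 25

25


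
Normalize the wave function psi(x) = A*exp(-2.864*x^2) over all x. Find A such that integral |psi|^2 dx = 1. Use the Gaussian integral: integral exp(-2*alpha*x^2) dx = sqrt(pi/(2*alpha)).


integral |psi|^2 dx = A^2 * sqrt(pi/(2*alpha)) = 1
A^2 = sqrt(2*alpha/pi)
= sqrt(2 * 2.864 / pi)
= 1.350288
A = sqrt(1.350288)
= 1.162

1.162


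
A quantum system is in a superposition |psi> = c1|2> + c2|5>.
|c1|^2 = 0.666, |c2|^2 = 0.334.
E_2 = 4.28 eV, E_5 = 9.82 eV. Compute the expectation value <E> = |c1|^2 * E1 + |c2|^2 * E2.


<E> = |c1|^2 * E1 + |c2|^2 * E2
= 0.666 * 4.28 + 0.334 * 9.82
= 2.8505 + 3.2799
= 6.1304 eV

6.1304


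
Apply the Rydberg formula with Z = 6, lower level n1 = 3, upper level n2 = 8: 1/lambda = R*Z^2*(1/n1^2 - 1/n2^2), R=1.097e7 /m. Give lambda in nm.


1/lambda = R * Z^2 * (1/n1^2 - 1/n2^2)
= 1.097e7 * 6^2 * (1/3^2 - 1/8^2)
= 1.097e7 * 36 * (0.111111 - 0.015625)
= 3.7709e+07 /m
lambda = 1 / 3.7709e+07
= 26.5186 nm

26.5186


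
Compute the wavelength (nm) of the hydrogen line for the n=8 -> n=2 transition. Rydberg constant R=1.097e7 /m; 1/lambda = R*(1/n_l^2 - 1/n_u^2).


1/lambda = R * (1/n_l^2 - 1/n_u^2)
= 1.097e7 * (1/2^2 - 1/8^2)
= 1.097e7 * (0.25 - 0.015625)
= 1.097e7 * 0.234375
= 2.5711e+06 /m
lambda = 1 / 2.5711e+06 = 388.9395 nm

388.9395


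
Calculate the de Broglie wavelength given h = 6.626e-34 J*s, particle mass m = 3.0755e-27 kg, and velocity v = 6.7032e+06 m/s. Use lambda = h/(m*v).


lambda = h / (m * v)
= 6.626e-34 / (3.0755e-27 * 6.7032e+06)
= 6.626e-34 / 2.0616e-20
= 3.2141e-14 m

3.2141e-14


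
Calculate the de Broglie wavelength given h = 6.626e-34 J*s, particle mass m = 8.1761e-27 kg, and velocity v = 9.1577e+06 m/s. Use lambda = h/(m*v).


lambda = h / (m * v)
= 6.626e-34 / (8.1761e-27 * 9.1577e+06)
= 6.626e-34 / 7.4874e-20
= 8.8495e-15 m

8.8495e-15


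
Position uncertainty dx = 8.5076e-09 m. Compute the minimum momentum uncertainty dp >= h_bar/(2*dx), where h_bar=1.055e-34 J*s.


dp = h_bar / (2 * dx)
= 1.055e-34 / (2 * 8.5076e-09)
= 1.055e-34 / 1.7015e-08
= 6.2003e-27 kg*m/s

6.2003e-27


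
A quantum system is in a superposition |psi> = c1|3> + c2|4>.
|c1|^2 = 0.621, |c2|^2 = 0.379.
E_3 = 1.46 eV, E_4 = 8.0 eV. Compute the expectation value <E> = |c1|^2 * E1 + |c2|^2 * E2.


<E> = |c1|^2 * E1 + |c2|^2 * E2
= 0.621 * 1.46 + 0.379 * 8.0
= 0.9067 + 3.032
= 3.9387 eV

3.9387


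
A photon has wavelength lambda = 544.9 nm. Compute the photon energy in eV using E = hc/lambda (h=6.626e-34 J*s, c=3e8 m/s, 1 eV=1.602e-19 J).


E = hc / lambda
= (6.626e-34)(3e8) / (544.9e-9)
= 1.9878e-25 / 5.4490e-07
= 3.6480e-19 J
Converting to eV: 3.6480e-19 / 1.602e-19
= 2.2772 eV

2.2772


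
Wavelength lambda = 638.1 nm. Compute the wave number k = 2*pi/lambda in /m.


k = 2 * pi / lambda
= 6.2832 / (638.1e-9)
= 6.2832 / 6.3810e-07
= 9.8467e+06 /m

9.8467e+06


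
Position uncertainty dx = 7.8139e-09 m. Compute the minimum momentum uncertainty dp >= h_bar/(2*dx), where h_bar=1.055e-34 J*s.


dp = h_bar / (2 * dx)
= 1.055e-34 / (2 * 7.8139e-09)
= 1.055e-34 / 1.5628e-08
= 6.7508e-27 kg*m/s

6.7508e-27


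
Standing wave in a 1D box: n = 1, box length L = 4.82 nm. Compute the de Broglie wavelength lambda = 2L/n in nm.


lambda = 2L / n
= 2 * 4.82 / 1
= 9.64 / 1
= 9.64 nm

9.64


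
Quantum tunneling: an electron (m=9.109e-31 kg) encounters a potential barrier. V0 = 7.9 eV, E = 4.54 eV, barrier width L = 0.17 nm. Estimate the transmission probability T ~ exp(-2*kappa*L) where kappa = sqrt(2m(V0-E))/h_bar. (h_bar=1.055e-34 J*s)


V0 - E = 3.36 eV = 5.3827e-19 J
kappa = sqrt(2 * m * (V0-E)) / h_bar
= sqrt(2 * 9.109e-31 * 5.3827e-19) / 1.055e-34
= 9.3864e+09 /m
2*kappa*L = 2 * 9.3864e+09 * 0.17e-9
= 3.1914
T = exp(-3.1914) = 4.111534e-02

4.111534e-02


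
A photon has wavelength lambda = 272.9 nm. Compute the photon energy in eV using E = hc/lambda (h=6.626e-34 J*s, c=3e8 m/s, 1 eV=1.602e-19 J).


E = hc / lambda
= (6.626e-34)(3e8) / (272.9e-9)
= 1.9878e-25 / 2.7290e-07
= 7.2840e-19 J
Converting to eV: 7.2840e-19 / 1.602e-19
= 4.5468 eV

4.5468


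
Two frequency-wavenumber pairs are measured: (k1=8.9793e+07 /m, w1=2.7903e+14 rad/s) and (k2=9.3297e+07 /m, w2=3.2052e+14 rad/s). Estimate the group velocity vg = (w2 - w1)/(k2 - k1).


vg = (w2 - w1) / (k2 - k1)
= (3.2052e+14 - 2.7903e+14) / (9.3297e+07 - 8.9793e+07)
= 4.1490e+13 / 3.5040e+06
= 1.1841e+07 m/s

1.1841e+07


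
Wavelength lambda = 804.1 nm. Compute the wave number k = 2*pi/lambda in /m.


k = 2 * pi / lambda
= 6.2832 / (804.1e-9)
= 6.2832 / 8.0410e-07
= 7.8139e+06 /m

7.8139e+06


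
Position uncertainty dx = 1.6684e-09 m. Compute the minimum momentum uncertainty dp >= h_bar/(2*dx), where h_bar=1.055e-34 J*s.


dp = h_bar / (2 * dx)
= 1.055e-34 / (2 * 1.6684e-09)
= 1.055e-34 / 3.3368e-09
= 3.1617e-26 kg*m/s

3.1617e-26


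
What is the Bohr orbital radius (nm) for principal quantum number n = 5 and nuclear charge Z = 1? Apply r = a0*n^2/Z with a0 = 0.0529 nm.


r = a0 * n^2 / Z
= 0.0529 * 5^2 / 1
= 0.0529 * 25 / 1
= 1.3225 nm

1.3225


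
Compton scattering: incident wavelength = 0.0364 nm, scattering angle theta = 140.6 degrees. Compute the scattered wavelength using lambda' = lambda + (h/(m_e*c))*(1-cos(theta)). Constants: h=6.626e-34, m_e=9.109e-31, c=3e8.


Compton wavelength: h/(m_e*c) = 2.4247e-12 m
d_lambda = 2.4247e-12 * (1 - cos(140.6 deg))
= 2.4247e-12 * 1.772734
= 4.2984e-12 m = 0.004298 nm
lambda' = 0.0364 + 0.004298
= 0.040698 nm

0.040698


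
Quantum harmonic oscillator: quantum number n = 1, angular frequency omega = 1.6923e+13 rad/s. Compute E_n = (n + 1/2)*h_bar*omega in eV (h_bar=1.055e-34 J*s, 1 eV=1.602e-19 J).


E = (n + 1/2) * h_bar * omega
= (1 + 0.5) * 1.055e-34 * 1.6923e+13
= 1.5 * 1.7854e-21
= 2.6781e-21 J
= 0.0167 eV

0.0167


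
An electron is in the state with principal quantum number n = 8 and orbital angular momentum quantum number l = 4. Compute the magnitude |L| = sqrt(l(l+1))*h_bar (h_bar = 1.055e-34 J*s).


L = sqrt(l*(l+1)) * h_bar
= sqrt(4 * 5) * 1.055e-34
= sqrt(20) * 1.055e-34
= 4.4721 * 1.055e-34
= 4.7181e-34 J*s

4.7181e-34


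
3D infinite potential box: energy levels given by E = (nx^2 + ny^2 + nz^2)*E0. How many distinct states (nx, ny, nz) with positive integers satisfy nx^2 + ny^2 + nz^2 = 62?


Enumerate all (nx, ny, nz) with nx^2 + ny^2 + nz^2 = 62:
(1,5,6)
(1,6,5)
(2,3,7)
(2,7,3)
(3,2,7)
(3,7,2)
(5,1,6)
(5,6,1)
(6,1,5)
(6,5,1)
(7,2,3)
(7,3,2)
Total degeneracy = 12

12


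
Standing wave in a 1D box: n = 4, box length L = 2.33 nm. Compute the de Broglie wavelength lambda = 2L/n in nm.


lambda = 2L / n
= 2 * 2.33 / 4
= 4.66 / 4
= 1.165 nm

1.165


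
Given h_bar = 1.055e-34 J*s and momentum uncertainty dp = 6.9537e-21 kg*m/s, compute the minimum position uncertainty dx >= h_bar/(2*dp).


dx = h_bar / (2 * dp)
= 1.055e-34 / (2 * 6.9537e-21)
= 1.055e-34 / 1.3907e-20
= 7.5859e-15 m

7.5859e-15


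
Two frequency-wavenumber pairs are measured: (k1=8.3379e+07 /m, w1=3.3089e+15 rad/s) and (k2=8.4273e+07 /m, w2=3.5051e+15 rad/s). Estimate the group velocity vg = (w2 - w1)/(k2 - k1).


vg = (w2 - w1) / (k2 - k1)
= (3.5051e+15 - 3.3089e+15) / (8.4273e+07 - 8.3379e+07)
= 1.9620e+14 / 8.9400e+05
= 2.1946e+08 m/s

2.1946e+08


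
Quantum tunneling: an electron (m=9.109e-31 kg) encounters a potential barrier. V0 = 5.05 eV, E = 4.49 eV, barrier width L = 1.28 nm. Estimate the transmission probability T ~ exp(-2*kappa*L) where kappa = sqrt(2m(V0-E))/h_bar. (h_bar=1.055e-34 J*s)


V0 - E = 0.56 eV = 8.9712e-20 J
kappa = sqrt(2 * m * (V0-E)) / h_bar
= sqrt(2 * 9.109e-31 * 8.9712e-20) / 1.055e-34
= 3.8320e+09 /m
2*kappa*L = 2 * 3.8320e+09 * 1.28e-9
= 9.8099
T = exp(-9.8099) = 5.490714e-05

5.490714e-05


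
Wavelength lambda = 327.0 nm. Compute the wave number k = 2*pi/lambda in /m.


k = 2 * pi / lambda
= 6.2832 / (327.0e-9)
= 6.2832 / 3.2700e-07
= 1.9215e+07 /m

1.9215e+07


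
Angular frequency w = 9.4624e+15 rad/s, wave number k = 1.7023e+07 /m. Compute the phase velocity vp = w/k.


vp = w / k
= 9.4624e+15 / 1.7023e+07
= 5.5586e+08 m/s

5.5586e+08


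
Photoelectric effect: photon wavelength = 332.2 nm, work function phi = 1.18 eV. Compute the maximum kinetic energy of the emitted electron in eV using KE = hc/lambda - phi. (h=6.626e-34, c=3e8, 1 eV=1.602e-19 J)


E_photon = hc / lambda
= (6.626e-34)(3e8) / (332.2e-9)
= 5.9837e-19 J
= 3.7352 eV
KE = E_photon - phi
= 3.7352 - 1.18
= 2.5552 eV

2.5552


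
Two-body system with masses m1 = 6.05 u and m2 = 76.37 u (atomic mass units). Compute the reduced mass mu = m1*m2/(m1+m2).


mu = m1 * m2 / (m1 + m2)
= 6.05 * 76.37 / (6.05 + 76.37)
= 462.0385 / 82.42
= 5.6059 u

5.6059


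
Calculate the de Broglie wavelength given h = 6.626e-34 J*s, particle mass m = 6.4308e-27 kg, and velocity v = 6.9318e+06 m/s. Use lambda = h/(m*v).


lambda = h / (m * v)
= 6.626e-34 / (6.4308e-27 * 6.9318e+06)
= 6.626e-34 / 4.4577e-20
= 1.4864e-14 m

1.4864e-14


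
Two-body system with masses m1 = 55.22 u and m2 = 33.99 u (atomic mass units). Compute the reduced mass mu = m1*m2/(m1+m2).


mu = m1 * m2 / (m1 + m2)
= 55.22 * 33.99 / (55.22 + 33.99)
= 1876.9278 / 89.21
= 21.0394 u

21.0394


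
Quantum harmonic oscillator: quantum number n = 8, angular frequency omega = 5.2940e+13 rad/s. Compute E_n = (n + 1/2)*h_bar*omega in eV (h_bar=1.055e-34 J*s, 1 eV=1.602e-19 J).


E = (n + 1/2) * h_bar * omega
= (8 + 0.5) * 1.055e-34 * 5.2940e+13
= 8.5 * 5.5852e-21
= 4.7474e-20 J
= 0.2963 eV

0.2963


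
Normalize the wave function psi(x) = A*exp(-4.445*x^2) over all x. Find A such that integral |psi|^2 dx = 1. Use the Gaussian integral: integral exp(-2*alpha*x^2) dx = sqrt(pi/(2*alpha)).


integral |psi|^2 dx = A^2 * sqrt(pi/(2*alpha)) = 1
A^2 = sqrt(2*alpha/pi)
= sqrt(2 * 4.445 / pi)
= 1.682193
A = sqrt(1.682193)
= 1.297

1.297


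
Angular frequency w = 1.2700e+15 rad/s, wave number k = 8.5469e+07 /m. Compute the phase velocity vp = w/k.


vp = w / k
= 1.2700e+15 / 8.5469e+07
= 1.4859e+07 m/s

1.4859e+07


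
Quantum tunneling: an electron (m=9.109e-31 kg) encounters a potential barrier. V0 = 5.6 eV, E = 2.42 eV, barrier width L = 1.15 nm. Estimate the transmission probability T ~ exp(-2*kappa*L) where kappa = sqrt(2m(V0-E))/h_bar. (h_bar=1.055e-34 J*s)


V0 - E = 3.18 eV = 5.0944e-19 J
kappa = sqrt(2 * m * (V0-E)) / h_bar
= sqrt(2 * 9.109e-31 * 5.0944e-19) / 1.055e-34
= 9.1315e+09 /m
2*kappa*L = 2 * 9.1315e+09 * 1.15e-9
= 21.0025
T = exp(-21.0025) = 7.563793e-10

7.563793e-10


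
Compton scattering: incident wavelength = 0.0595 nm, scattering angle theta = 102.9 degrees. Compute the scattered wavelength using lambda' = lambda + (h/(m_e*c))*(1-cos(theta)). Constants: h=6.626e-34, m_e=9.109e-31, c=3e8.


Compton wavelength: h/(m_e*c) = 2.4247e-12 m
d_lambda = 2.4247e-12 * (1 - cos(102.9 deg))
= 2.4247e-12 * 1.22325
= 2.9660e-12 m = 0.002966 nm
lambda' = 0.0595 + 0.002966
= 0.062466 nm

0.062466


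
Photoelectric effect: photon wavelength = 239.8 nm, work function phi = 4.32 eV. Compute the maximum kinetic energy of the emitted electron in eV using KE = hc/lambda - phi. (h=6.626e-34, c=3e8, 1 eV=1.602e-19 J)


E_photon = hc / lambda
= (6.626e-34)(3e8) / (239.8e-9)
= 8.2894e-19 J
= 5.1744 eV
KE = E_photon - phi
= 5.1744 - 4.32
= 0.8544 eV

0.8544


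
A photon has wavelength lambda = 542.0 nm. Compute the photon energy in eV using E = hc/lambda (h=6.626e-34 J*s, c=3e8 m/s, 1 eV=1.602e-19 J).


E = hc / lambda
= (6.626e-34)(3e8) / (542.0e-9)
= 1.9878e-25 / 5.4200e-07
= 3.6675e-19 J
Converting to eV: 3.6675e-19 / 1.602e-19
= 2.2893 eV

2.2893


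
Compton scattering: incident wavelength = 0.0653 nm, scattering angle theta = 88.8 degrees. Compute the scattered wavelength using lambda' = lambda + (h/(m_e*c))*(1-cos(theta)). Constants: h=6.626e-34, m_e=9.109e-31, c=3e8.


Compton wavelength: h/(m_e*c) = 2.4247e-12 m
d_lambda = 2.4247e-12 * (1 - cos(88.8 deg))
= 2.4247e-12 * 0.979058
= 2.3739e-12 m = 0.002374 nm
lambda' = 0.0653 + 0.002374
= 0.067674 nm

0.067674


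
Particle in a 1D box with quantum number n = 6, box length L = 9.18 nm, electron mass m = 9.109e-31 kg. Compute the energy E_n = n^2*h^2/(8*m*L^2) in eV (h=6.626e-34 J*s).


E = n^2 * h^2 / (8 * m * L^2)
= 6^2 * (6.626e-34)^2 / (8 * 9.109e-31 * (9.18e-9)^2)
= 36 * 4.3904e-67 / (8 * 9.109e-31 * 8.4272e-17)
= 2.5737e-20 J
= 0.1607 eV

0.1607


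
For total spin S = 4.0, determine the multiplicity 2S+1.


Spin multiplicity = 2S + 1
= 2 * 4.0 + 1
= 8.0 + 1
= 9

9


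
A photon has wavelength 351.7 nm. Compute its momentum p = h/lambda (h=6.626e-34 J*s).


p = h / lambda
= 6.626e-34 / (351.7e-9)
= 6.626e-34 / 3.5170e-07
= 1.8840e-27 kg*m/s

1.8840e-27


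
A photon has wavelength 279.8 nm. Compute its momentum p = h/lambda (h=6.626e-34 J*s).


p = h / lambda
= 6.626e-34 / (279.8e-9)
= 6.626e-34 / 2.7980e-07
= 2.3681e-27 kg*m/s

2.3681e-27


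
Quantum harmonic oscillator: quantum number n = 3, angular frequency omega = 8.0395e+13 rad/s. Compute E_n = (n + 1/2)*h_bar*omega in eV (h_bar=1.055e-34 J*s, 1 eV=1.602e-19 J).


E = (n + 1/2) * h_bar * omega
= (3 + 0.5) * 1.055e-34 * 8.0395e+13
= 3.5 * 8.4817e-21
= 2.9686e-20 J
= 0.1853 eV

0.1853


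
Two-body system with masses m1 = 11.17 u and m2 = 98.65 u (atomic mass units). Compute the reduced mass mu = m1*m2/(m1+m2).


mu = m1 * m2 / (m1 + m2)
= 11.17 * 98.65 / (11.17 + 98.65)
= 1101.9205 / 109.82
= 10.0339 u

10.0339


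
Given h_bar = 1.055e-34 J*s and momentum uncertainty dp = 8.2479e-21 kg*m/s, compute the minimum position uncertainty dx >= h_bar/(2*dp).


dx = h_bar / (2 * dp)
= 1.055e-34 / (2 * 8.2479e-21)
= 1.055e-34 / 1.6496e-20
= 6.3956e-15 m

6.3956e-15


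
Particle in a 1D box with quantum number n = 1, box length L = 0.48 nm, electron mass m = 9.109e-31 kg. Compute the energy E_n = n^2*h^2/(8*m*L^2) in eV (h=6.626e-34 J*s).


E = n^2 * h^2 / (8 * m * L^2)
= 1^2 * (6.626e-34)^2 / (8 * 9.109e-31 * (0.48e-9)^2)
= 1 * 4.3904e-67 / (8 * 9.109e-31 * 2.3040e-19)
= 2.6149e-19 J
= 1.6323 eV

1.6323


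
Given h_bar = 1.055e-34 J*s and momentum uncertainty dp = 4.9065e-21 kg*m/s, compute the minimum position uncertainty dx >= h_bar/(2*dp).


dx = h_bar / (2 * dp)
= 1.055e-34 / (2 * 4.9065e-21)
= 1.055e-34 / 9.8130e-21
= 1.0751e-14 m

1.0751e-14


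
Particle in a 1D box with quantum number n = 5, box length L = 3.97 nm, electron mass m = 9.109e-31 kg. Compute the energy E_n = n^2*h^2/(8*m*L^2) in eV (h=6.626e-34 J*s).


E = n^2 * h^2 / (8 * m * L^2)
= 5^2 * (6.626e-34)^2 / (8 * 9.109e-31 * (3.97e-9)^2)
= 25 * 4.3904e-67 / (8 * 9.109e-31 * 1.5761e-17)
= 9.5566e-20 J
= 0.5965 eV

0.5965


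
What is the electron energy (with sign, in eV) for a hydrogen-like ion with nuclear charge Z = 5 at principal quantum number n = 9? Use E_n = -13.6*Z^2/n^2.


E_n = -13.6 * Z^2 / n^2
= -13.6 * 5^2 / 9^2
= -13.6 * 25 / 81
= -4.1975 eV

-4.1975


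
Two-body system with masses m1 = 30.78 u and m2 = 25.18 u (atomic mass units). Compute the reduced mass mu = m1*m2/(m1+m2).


mu = m1 * m2 / (m1 + m2)
= 30.78 * 25.18 / (30.78 + 25.18)
= 775.0404 / 55.96
= 13.8499 u

13.8499


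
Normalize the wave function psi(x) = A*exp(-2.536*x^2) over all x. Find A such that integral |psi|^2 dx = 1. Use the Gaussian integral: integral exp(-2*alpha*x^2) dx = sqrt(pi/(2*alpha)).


integral |psi|^2 dx = A^2 * sqrt(pi/(2*alpha)) = 1
A^2 = sqrt(2*alpha/pi)
= sqrt(2 * 2.536 / pi)
= 1.270617
A = sqrt(1.270617)
= 1.1272

1.1272


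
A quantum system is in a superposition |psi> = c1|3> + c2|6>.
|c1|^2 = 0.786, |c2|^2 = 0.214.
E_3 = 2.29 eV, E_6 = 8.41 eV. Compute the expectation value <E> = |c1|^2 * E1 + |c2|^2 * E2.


<E> = |c1|^2 * E1 + |c2|^2 * E2
= 0.786 * 2.29 + 0.214 * 8.41
= 1.7999 + 1.7997
= 3.5997 eV

3.5997


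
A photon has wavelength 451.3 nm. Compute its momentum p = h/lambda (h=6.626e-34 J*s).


p = h / lambda
= 6.626e-34 / (451.3e-9)
= 6.626e-34 / 4.5130e-07
= 1.4682e-27 kg*m/s

1.4682e-27


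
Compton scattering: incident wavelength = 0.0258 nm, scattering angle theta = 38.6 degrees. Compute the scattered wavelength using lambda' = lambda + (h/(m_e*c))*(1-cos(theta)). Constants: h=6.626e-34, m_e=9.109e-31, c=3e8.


Compton wavelength: h/(m_e*c) = 2.4247e-12 m
d_lambda = 2.4247e-12 * (1 - cos(38.6 deg))
= 2.4247e-12 * 0.21848
= 5.2975e-13 m = 0.00053 nm
lambda' = 0.0258 + 0.00053
= 0.02633 nm

0.02633


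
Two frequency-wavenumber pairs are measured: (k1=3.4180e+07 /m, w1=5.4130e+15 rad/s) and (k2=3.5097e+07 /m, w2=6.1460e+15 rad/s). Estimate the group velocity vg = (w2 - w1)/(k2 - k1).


vg = (w2 - w1) / (k2 - k1)
= (6.1460e+15 - 5.4130e+15) / (3.5097e+07 - 3.4180e+07)
= 7.3300e+14 / 9.1700e+05
= 7.9935e+08 m/s

7.9935e+08


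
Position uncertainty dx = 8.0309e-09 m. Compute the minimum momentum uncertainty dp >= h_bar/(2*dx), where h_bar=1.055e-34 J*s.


dp = h_bar / (2 * dx)
= 1.055e-34 / (2 * 8.0309e-09)
= 1.055e-34 / 1.6062e-08
= 6.5684e-27 kg*m/s

6.5684e-27


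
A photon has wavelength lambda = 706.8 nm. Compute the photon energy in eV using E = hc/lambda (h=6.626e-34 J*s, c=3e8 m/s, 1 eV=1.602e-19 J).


E = hc / lambda
= (6.626e-34)(3e8) / (706.8e-9)
= 1.9878e-25 / 7.0680e-07
= 2.8124e-19 J
Converting to eV: 2.8124e-19 / 1.602e-19
= 1.7556 eV

1.7556


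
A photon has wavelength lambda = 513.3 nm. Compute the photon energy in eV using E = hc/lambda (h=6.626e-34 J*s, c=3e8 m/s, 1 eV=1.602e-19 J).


E = hc / lambda
= (6.626e-34)(3e8) / (513.3e-9)
= 1.9878e-25 / 5.1330e-07
= 3.8726e-19 J
Converting to eV: 3.8726e-19 / 1.602e-19
= 2.4173 eV

2.4173


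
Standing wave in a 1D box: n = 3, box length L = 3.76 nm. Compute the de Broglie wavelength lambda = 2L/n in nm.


lambda = 2L / n
= 2 * 3.76 / 3
= 7.52 / 3
= 2.5067 nm

2.5067


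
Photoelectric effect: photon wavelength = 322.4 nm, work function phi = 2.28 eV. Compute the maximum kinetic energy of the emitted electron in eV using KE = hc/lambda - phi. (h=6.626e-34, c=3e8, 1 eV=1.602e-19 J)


E_photon = hc / lambda
= (6.626e-34)(3e8) / (322.4e-9)
= 6.1656e-19 J
= 3.8487 eV
KE = E_photon - phi
= 3.8487 - 2.28
= 1.5687 eV

1.5687


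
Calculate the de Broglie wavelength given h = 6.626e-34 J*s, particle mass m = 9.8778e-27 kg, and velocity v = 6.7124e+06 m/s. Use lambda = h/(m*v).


lambda = h / (m * v)
= 6.626e-34 / (9.8778e-27 * 6.7124e+06)
= 6.626e-34 / 6.6304e-20
= 9.9934e-15 m

9.9934e-15


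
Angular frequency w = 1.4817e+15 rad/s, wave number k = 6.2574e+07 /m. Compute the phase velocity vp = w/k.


vp = w / k
= 1.4817e+15 / 6.2574e+07
= 2.3679e+07 m/s

2.3679e+07


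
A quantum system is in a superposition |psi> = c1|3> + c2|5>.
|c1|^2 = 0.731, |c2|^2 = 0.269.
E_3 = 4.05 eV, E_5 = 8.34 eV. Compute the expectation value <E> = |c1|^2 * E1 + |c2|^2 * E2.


<E> = |c1|^2 * E1 + |c2|^2 * E2
= 0.731 * 4.05 + 0.269 * 8.34
= 2.9606 + 2.2435
= 5.204 eV

5.204


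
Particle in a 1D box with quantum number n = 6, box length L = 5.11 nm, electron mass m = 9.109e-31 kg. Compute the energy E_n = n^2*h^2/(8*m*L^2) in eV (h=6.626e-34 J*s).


E = n^2 * h^2 / (8 * m * L^2)
= 6^2 * (6.626e-34)^2 / (8 * 9.109e-31 * (5.11e-9)^2)
= 36 * 4.3904e-67 / (8 * 9.109e-31 * 2.6112e-17)
= 8.3062e-20 J
= 0.5185 eV

0.5185


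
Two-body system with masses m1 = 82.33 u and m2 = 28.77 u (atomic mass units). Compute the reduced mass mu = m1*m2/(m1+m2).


mu = m1 * m2 / (m1 + m2)
= 82.33 * 28.77 / (82.33 + 28.77)
= 2368.6341 / 111.1
= 21.3198 u

21.3198


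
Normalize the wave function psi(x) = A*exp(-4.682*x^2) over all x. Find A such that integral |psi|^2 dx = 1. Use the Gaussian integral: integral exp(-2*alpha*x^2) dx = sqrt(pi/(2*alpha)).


integral |psi|^2 dx = A^2 * sqrt(pi/(2*alpha)) = 1
A^2 = sqrt(2*alpha/pi)
= sqrt(2 * 4.682 / pi)
= 1.726457
A = sqrt(1.726457)
= 1.3139

1.3139


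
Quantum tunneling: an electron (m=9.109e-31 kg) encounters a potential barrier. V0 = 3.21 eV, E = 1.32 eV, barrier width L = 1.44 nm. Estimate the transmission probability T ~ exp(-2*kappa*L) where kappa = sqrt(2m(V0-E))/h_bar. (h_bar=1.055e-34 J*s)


V0 - E = 1.89 eV = 3.0278e-19 J
kappa = sqrt(2 * m * (V0-E)) / h_bar
= sqrt(2 * 9.109e-31 * 3.0278e-19) / 1.055e-34
= 7.0398e+09 /m
2*kappa*L = 2 * 7.0398e+09 * 1.44e-9
= 20.2746
T = exp(-20.2746) = 1.566204e-09

1.566204e-09


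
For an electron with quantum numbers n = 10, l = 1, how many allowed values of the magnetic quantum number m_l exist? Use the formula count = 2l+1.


m_l ranges from -l to +l in integer steps
So m_l goes from -1 to +1
Count = 2l + 1 = 2*1 + 1
= 3

3


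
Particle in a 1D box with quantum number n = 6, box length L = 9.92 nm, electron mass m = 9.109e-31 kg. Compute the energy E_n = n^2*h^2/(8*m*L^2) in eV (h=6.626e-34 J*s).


E = n^2 * h^2 / (8 * m * L^2)
= 6^2 * (6.626e-34)^2 / (8 * 9.109e-31 * (9.92e-9)^2)
= 36 * 4.3904e-67 / (8 * 9.109e-31 * 9.8406e-17)
= 2.2040e-20 J
= 0.1376 eV

0.1376


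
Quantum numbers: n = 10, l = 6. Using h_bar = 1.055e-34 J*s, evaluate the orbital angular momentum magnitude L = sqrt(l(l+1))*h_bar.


L = sqrt(l*(l+1)) * h_bar
= sqrt(6 * 7) * 1.055e-34
= sqrt(42) * 1.055e-34
= 6.4807 * 1.055e-34
= 6.8372e-34 J*s

6.8372e-34


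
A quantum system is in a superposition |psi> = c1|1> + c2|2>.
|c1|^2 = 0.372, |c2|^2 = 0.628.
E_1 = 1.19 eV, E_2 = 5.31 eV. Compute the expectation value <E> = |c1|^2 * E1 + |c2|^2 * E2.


<E> = |c1|^2 * E1 + |c2|^2 * E2
= 0.372 * 1.19 + 0.628 * 5.31
= 0.4427 + 3.3347
= 3.7774 eV

3.7774


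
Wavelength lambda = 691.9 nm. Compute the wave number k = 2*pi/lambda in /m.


k = 2 * pi / lambda
= 6.2832 / (691.9e-9)
= 6.2832 / 6.9190e-07
= 9.0811e+06 /m

9.0811e+06


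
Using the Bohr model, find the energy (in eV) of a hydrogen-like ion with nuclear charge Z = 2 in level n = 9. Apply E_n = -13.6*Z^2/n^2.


E_n = -13.6 * Z^2 / n^2
= -13.6 * 2^2 / 9^2
= -13.6 * 4 / 81
= -0.6716 eV

-0.6716


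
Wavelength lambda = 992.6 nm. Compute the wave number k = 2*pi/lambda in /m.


k = 2 * pi / lambda
= 6.2832 / (992.6e-9)
= 6.2832 / 9.9260e-07
= 6.3300e+06 /m

6.3300e+06


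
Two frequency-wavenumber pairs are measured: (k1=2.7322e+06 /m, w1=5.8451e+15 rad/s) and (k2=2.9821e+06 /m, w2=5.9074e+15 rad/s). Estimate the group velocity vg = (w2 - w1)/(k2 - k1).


vg = (w2 - w1) / (k2 - k1)
= (5.9074e+15 - 5.8451e+15) / (2.9821e+06 - 2.7322e+06)
= 6.2300e+13 / 2.4990e+05
= 2.4930e+08 m/s

2.4930e+08


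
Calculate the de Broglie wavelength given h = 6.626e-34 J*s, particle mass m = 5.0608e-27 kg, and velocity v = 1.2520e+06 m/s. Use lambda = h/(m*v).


lambda = h / (m * v)
= 6.626e-34 / (5.0608e-27 * 1.2520e+06)
= 6.626e-34 / 6.3361e-21
= 1.0458e-13 m

1.0458e-13


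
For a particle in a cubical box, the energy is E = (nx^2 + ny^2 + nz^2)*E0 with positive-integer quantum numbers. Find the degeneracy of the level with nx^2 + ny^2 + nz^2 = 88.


Enumerate all (nx, ny, nz) with nx^2 + ny^2 + nz^2 = 88:
(4,6,6)
(6,4,6)
(6,6,4)
Total degeneracy = 3

3


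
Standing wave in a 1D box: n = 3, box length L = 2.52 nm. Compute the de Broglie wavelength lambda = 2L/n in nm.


lambda = 2L / n
= 2 * 2.52 / 3
= 5.04 / 3
= 1.68 nm

1.68


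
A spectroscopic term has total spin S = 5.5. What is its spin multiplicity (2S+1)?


Spin multiplicity = 2S + 1
= 2 * 5.5 + 1
= 11.0 + 1
= 12

12


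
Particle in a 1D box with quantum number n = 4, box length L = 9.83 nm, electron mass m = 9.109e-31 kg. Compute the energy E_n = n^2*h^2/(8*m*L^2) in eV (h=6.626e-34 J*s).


E = n^2 * h^2 / (8 * m * L^2)
= 4^2 * (6.626e-34)^2 / (8 * 9.109e-31 * (9.83e-9)^2)
= 16 * 4.3904e-67 / (8 * 9.109e-31 * 9.6629e-17)
= 9.9760e-21 J
= 0.0623 eV

0.0623


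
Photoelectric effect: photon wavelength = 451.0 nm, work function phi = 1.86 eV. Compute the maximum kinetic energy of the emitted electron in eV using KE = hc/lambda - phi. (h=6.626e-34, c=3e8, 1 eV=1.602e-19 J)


E_photon = hc / lambda
= (6.626e-34)(3e8) / (451.0e-9)
= 4.4075e-19 J
= 2.7513 eV
KE = E_photon - phi
= 2.7513 - 1.86
= 0.8913 eV

0.8913


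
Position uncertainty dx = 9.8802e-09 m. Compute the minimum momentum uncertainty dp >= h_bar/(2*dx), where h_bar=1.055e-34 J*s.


dp = h_bar / (2 * dx)
= 1.055e-34 / (2 * 9.8802e-09)
= 1.055e-34 / 1.9760e-08
= 5.3390e-27 kg*m/s

5.3390e-27


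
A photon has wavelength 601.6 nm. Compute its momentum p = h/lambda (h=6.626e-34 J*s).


p = h / lambda
= 6.626e-34 / (601.6e-9)
= 6.626e-34 / 6.0160e-07
= 1.1014e-27 kg*m/s

1.1014e-27


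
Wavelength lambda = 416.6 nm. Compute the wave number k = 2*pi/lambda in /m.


k = 2 * pi / lambda
= 6.2832 / (416.6e-9)
= 6.2832 / 4.1660e-07
= 1.5082e+07 /m

1.5082e+07


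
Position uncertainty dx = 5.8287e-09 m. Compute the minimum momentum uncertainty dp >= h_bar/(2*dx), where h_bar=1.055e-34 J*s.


dp = h_bar / (2 * dx)
= 1.055e-34 / (2 * 5.8287e-09)
= 1.055e-34 / 1.1657e-08
= 9.0500e-27 kg*m/s

9.0500e-27


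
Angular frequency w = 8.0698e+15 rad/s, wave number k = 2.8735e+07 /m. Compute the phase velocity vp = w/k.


vp = w / k
= 8.0698e+15 / 2.8735e+07
= 2.8084e+08 m/s

2.8084e+08


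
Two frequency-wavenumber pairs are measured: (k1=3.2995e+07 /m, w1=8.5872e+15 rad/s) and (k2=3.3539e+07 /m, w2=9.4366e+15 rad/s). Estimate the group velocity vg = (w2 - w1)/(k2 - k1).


vg = (w2 - w1) / (k2 - k1)
= (9.4366e+15 - 8.5872e+15) / (3.3539e+07 - 3.2995e+07)
= 8.4940e+14 / 5.4400e+05
= 1.5614e+09 m/s

1.5614e+09


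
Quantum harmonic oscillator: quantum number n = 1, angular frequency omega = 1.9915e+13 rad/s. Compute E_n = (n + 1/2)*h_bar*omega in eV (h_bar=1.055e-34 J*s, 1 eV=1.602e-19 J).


E = (n + 1/2) * h_bar * omega
= (1 + 0.5) * 1.055e-34 * 1.9915e+13
= 1.5 * 2.1010e-21
= 3.1515e-21 J
= 0.0197 eV

0.0197


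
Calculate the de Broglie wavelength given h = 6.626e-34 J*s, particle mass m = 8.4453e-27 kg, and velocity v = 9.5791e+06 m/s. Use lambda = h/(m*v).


lambda = h / (m * v)
= 6.626e-34 / (8.4453e-27 * 9.5791e+06)
= 6.626e-34 / 8.0898e-20
= 8.1905e-15 m

8.1905e-15


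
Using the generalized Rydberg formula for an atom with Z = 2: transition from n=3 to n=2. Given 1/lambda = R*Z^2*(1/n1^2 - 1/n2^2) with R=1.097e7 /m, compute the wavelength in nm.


1/lambda = R * Z^2 * (1/n1^2 - 1/n2^2)
= 1.097e7 * 2^2 * (1/2^2 - 1/3^2)
= 1.097e7 * 4 * (0.25 - 0.111111)
= 6.0944e+06 /m
lambda = 1 / 6.0944e+06
= 164.0839 nm

164.0839


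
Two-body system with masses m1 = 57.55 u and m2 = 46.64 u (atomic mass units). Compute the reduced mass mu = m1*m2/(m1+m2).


mu = m1 * m2 / (m1 + m2)
= 57.55 * 46.64 / (57.55 + 46.64)
= 2684.132 / 104.19
= 25.7619 u

25.7619


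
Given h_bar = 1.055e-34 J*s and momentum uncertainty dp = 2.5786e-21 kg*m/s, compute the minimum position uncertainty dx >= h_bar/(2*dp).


dx = h_bar / (2 * dp)
= 1.055e-34 / (2 * 2.5786e-21)
= 1.055e-34 / 5.1572e-21
= 2.0457e-14 m

2.0457e-14


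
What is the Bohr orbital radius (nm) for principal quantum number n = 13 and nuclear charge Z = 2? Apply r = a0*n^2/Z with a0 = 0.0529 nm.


r = a0 * n^2 / Z
= 0.0529 * 13^2 / 2
= 0.0529 * 169 / 2
= 4.4701 nm

4.4701


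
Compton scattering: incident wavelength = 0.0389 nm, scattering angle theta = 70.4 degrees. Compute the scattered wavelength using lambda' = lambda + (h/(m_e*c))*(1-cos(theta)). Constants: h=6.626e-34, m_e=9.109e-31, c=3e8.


Compton wavelength: h/(m_e*c) = 2.4247e-12 m
d_lambda = 2.4247e-12 * (1 - cos(70.4 deg))
= 2.4247e-12 * 0.664548
= 1.6113e-12 m = 0.001611 nm
lambda' = 0.0389 + 0.001611
= 0.040511 nm

0.040511


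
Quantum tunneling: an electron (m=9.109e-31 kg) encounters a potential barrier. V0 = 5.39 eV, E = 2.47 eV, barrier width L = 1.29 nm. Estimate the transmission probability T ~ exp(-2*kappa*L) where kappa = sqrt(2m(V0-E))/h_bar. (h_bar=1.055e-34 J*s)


V0 - E = 2.92 eV = 4.6778e-19 J
kappa = sqrt(2 * m * (V0-E)) / h_bar
= sqrt(2 * 9.109e-31 * 4.6778e-19) / 1.055e-34
= 8.7503e+09 /m
2*kappa*L = 2 * 8.7503e+09 * 1.29e-9
= 22.5757
T = exp(-22.5757) = 1.568626e-10

1.568626e-10


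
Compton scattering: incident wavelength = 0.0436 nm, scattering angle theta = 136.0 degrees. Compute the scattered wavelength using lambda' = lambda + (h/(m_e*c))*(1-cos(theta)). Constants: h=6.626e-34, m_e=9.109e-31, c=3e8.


Compton wavelength: h/(m_e*c) = 2.4247e-12 m
d_lambda = 2.4247e-12 * (1 - cos(136.0 deg))
= 2.4247e-12 * 1.71934
= 4.1689e-12 m = 0.004169 nm
lambda' = 0.0436 + 0.004169
= 0.047769 nm

0.047769


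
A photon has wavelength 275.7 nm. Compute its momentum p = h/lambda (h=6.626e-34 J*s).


p = h / lambda
= 6.626e-34 / (275.7e-9)
= 6.626e-34 / 2.7570e-07
= 2.4033e-27 kg*m/s

2.4033e-27


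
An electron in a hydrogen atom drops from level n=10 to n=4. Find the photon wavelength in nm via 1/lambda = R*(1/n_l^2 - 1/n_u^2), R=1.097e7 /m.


1/lambda = R * (1/n_l^2 - 1/n_u^2)
= 1.097e7 * (1/4^2 - 1/10^2)
= 1.097e7 * (0.0625 - 0.01)
= 1.097e7 * 0.0525
= 5.7592e+05 /m
lambda = 1 / 5.7592e+05 = 1736.3372 nm

1736.3372


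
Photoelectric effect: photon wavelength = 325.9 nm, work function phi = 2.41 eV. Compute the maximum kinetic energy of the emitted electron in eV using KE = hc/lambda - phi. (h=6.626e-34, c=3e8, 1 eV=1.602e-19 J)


E_photon = hc / lambda
= (6.626e-34)(3e8) / (325.9e-9)
= 6.0994e-19 J
= 3.8074 eV
KE = E_photon - phi
= 3.8074 - 2.41
= 1.3974 eV

1.3974


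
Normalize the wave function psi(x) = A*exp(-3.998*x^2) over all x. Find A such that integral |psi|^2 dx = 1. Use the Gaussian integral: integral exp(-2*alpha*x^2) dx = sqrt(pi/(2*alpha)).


integral |psi|^2 dx = A^2 * sqrt(pi/(2*alpha)) = 1
A^2 = sqrt(2*alpha/pi)
= sqrt(2 * 3.998 / pi)
= 1.59537
A = sqrt(1.59537)
= 1.2631

1.2631


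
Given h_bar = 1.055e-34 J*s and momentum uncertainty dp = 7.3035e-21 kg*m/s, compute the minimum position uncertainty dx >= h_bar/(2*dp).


dx = h_bar / (2 * dp)
= 1.055e-34 / (2 * 7.3035e-21)
= 1.055e-34 / 1.4607e-20
= 7.2226e-15 m

7.2226e-15


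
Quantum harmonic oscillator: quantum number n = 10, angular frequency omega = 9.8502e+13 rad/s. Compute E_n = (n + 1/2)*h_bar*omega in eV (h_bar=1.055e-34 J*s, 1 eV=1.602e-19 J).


E = (n + 1/2) * h_bar * omega
= (10 + 0.5) * 1.055e-34 * 9.8502e+13
= 10.5 * 1.0392e-20
= 1.0912e-19 J
= 0.6811 eV

0.6811


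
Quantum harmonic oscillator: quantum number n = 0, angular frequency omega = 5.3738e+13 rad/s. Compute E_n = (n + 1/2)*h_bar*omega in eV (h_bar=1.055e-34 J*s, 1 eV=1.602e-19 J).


E = (n + 1/2) * h_bar * omega
= (0 + 0.5) * 1.055e-34 * 5.3738e+13
= 0.5 * 5.6694e-21
= 2.8347e-21 J
= 0.0177 eV

0.0177


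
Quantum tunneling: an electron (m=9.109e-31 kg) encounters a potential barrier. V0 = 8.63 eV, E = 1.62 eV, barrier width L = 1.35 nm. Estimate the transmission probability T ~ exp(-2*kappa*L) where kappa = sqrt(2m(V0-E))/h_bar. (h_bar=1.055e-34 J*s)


V0 - E = 7.01 eV = 1.1230e-18 J
kappa = sqrt(2 * m * (V0-E)) / h_bar
= sqrt(2 * 9.109e-31 * 1.1230e-18) / 1.055e-34
= 1.3558e+10 /m
2*kappa*L = 2 * 1.3558e+10 * 1.35e-9
= 36.606
T = exp(-36.606) = 1.265404e-16

1.265404e-16


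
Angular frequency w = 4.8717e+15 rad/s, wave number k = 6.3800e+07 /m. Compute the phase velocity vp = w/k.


vp = w / k
= 4.8717e+15 / 6.3800e+07
= 7.6359e+07 m/s

7.6359e+07


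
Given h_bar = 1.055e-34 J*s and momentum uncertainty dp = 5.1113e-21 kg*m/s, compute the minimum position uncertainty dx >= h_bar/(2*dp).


dx = h_bar / (2 * dp)
= 1.055e-34 / (2 * 5.1113e-21)
= 1.055e-34 / 1.0223e-20
= 1.0320e-14 m

1.0320e-14


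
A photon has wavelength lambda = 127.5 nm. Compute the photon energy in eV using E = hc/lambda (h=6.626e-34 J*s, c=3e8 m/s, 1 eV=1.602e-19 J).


E = hc / lambda
= (6.626e-34)(3e8) / (127.5e-9)
= 1.9878e-25 / 1.2750e-07
= 1.5591e-18 J
Converting to eV: 1.5591e-18 / 1.602e-19
= 9.732 eV

9.732


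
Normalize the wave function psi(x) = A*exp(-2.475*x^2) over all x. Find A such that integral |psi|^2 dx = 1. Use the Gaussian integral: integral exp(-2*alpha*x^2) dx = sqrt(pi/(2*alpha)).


integral |psi|^2 dx = A^2 * sqrt(pi/(2*alpha)) = 1
A^2 = sqrt(2*alpha/pi)
= sqrt(2 * 2.475 / pi)
= 1.255243
A = sqrt(1.255243)
= 1.1204

1.1204


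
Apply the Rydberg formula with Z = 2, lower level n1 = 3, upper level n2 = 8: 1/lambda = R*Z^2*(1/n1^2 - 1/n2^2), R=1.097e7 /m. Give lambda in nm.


1/lambda = R * Z^2 * (1/n1^2 - 1/n2^2)
= 1.097e7 * 2^2 * (1/3^2 - 1/8^2)
= 1.097e7 * 4 * (0.111111 - 0.015625)
= 4.1899e+06 /m
lambda = 1 / 4.1899e+06
= 238.6674 nm

238.6674


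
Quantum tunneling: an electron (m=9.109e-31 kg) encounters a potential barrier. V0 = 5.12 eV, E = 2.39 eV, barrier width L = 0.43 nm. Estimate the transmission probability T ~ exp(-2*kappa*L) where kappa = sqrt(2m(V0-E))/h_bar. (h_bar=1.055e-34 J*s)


V0 - E = 2.73 eV = 4.3735e-19 J
kappa = sqrt(2 * m * (V0-E)) / h_bar
= sqrt(2 * 9.109e-31 * 4.3735e-19) / 1.055e-34
= 8.4608e+09 /m
2*kappa*L = 2 * 8.4608e+09 * 0.43e-9
= 7.2763
T = exp(-7.2763) = 6.917597e-04

6.917597e-04


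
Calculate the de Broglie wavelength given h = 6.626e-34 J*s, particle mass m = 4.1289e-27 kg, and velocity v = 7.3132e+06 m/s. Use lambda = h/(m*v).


lambda = h / (m * v)
= 6.626e-34 / (4.1289e-27 * 7.3132e+06)
= 6.626e-34 / 3.0195e-20
= 2.1944e-14 m

2.1944e-14


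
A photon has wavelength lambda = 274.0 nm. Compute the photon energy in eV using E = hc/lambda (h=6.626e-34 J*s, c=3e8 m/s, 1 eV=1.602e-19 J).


E = hc / lambda
= (6.626e-34)(3e8) / (274.0e-9)
= 1.9878e-25 / 2.7400e-07
= 7.2547e-19 J
Converting to eV: 7.2547e-19 / 1.602e-19
= 4.5286 eV

4.5286
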